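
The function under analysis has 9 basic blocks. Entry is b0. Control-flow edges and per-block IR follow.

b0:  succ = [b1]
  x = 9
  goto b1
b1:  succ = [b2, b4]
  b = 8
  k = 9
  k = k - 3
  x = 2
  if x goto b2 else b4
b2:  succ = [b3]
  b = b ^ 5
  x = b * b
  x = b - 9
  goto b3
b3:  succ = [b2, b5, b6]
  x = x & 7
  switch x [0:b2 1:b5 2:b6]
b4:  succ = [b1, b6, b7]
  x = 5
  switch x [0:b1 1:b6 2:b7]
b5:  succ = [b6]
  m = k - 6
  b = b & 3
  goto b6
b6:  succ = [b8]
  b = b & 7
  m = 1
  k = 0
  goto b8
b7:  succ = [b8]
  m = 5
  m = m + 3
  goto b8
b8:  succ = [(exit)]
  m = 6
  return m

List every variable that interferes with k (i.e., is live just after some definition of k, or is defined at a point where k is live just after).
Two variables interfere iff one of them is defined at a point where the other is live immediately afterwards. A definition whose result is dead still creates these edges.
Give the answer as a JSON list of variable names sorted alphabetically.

def/use:
  b0 def {x} use ∅
  b1 def {b,k,x} use ∅
  b2 def {b,x} use {b}
  b3 def {x} use {x}
  b4 def {x} use ∅
  b5 def {b,m} use {b,k}
  b6 def {b,k,m} use {b}
  b7 def {m} use ∅
  b8 def {m} use ∅

Liveness:
  b0: in=∅ out=∅
  b1: in=∅ out={b,k}
  b2: in={b,k} out={b,k,x}
  b3: in={b,k,x} out={b,k}
  b4: in={b} out={b}
  b5: in={b,k} out={b}
  b6: in={b} out=∅
  b7: in=∅ out=∅
  b8: in=∅ out=∅

Interference:
  b↔{k,m,x}
  k↔{b,x}
  m↔{b}
  x↔{b,k}

N(k) = ["b", "x"]

Answer: ["b", "x"]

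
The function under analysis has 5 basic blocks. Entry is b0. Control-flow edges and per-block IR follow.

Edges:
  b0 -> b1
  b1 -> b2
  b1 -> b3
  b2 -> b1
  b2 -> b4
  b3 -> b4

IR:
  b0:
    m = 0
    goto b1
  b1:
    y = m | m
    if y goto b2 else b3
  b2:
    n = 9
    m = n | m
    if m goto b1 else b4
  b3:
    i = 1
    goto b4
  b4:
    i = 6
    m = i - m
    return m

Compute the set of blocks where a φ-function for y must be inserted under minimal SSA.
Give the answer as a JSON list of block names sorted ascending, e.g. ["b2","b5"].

idom tree: b1←b0 b2←b1 b3←b1 b4←b1
Dom∩ at merges:
  b1: preds {b0,b2}: {b0} ∩ {b0,b1,b2} = {b0}; idom=b0
  b4: preds {b2,b3}: {b0,b1,b2} ∩ {b0,b1,b3} = {b0,b1}; idom=b1

Frontier:
  b1←b0: walk · to b0
  b1←b2: walk b2→b1 to b0
  b4←b2: walk b2 to b1
  b4←b3: walk b3 to b1
  b0 → ∅
  b1 → {b1}
  b2 → {b1,b4}
  b3 → {b4}
  b4 → ∅

φ for y: defs {b1}
  DF⁺ = {b1}

Answer: ["b1"]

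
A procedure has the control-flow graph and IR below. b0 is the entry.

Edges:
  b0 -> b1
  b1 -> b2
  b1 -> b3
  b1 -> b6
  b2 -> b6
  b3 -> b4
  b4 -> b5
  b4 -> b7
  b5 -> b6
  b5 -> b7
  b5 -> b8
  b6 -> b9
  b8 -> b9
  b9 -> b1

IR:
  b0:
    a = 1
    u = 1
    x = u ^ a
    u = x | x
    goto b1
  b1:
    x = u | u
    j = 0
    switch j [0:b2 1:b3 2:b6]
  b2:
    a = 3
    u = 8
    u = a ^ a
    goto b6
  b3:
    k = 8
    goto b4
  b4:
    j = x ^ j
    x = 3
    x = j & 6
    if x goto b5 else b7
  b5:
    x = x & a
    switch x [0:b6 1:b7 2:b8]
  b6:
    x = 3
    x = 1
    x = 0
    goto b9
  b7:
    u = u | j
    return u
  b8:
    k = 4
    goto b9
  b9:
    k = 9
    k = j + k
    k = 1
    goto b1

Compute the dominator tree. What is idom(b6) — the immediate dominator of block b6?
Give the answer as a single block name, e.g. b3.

idom tree: b1←b0 b2←b1 b3←b1 b4←b3 b5←b4 b6←b1 b7←b4 b8←b5 b9←b1
Join-block Dom:
  b1: preds {b0,b9}: {b0} ∩ {b0,b1,b9} = {b0}; idom=b0
  b6: preds {b1,b2,b5}: {b0,b1} ∩ {b0,b1,b2} ∩ {b0,b1,b3,b4,b5} = {b0,b1}; idom=b1
  b7: preds {b4,b5}: {b0,b1,b3,b4} ∩ {b0,b1,b3,b4,b5} = {b0,b1,b3,b4}; idom=b4
  b9: preds {b6,b8}: {b0,b1,b6} ∩ {b0,b1,b3,b4,b5,b8} = {b0,b1}; idom=b1

idom(b6) = b1

Answer: b1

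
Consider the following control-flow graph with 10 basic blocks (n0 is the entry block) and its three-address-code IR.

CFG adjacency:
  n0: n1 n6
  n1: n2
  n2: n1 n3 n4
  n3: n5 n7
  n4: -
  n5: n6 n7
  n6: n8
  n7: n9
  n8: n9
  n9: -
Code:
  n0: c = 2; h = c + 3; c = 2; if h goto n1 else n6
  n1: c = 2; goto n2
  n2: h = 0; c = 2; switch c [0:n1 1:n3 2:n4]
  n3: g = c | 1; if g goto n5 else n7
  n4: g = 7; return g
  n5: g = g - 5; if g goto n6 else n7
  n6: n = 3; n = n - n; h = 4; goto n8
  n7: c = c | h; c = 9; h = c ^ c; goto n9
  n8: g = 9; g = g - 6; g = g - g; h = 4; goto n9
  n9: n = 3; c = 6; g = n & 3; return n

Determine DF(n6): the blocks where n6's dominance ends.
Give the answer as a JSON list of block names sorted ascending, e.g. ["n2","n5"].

Answer: ["n9"]

Derivation:
idom tree: n1←n0 n2←n1 n3←n2 n4←n2 n5←n3 n6←n0 n7←n3 n8←n6 n9←n0
Dom at joins:
  n1: preds {n0,n2}: {n0} ∩ {n0,n1,n2} = {n0}; idom=n0
  n6: preds {n0,n5}: {n0} ∩ {n0,n1,n2,n3,n5} = {n0}; idom=n0
  n7: preds {n3,n5}: {n0,n1,n2,n3} ∩ {n0,n1,n2,n3,n5} = {n0,n1,n2,n3}; idom=n3
  n9: preds {n7,n8}: {n0,n1,n2,n3,n7} ∩ {n0,n6,n8} = {n0}; idom=n0

DF derivation:
  join n1 pred n0: · stop@n0
  join n1 pred n2: n2→n1 stop@n0
  join n6 pred n0: · stop@n0
  join n6 pred n5: n5→n3→n2→n1 stop@n0
  join n7 pred n3: · stop@n3
  join n7 pred n5: n5 stop@n3
  join n9 pred n7: n7→n3→n2→n1 stop@n0
  join n9 pred n8: n8→n6 stop@n0
  DF(n0)=∅
  DF(n1)={n1,n6,n9}
  DF(n2)={n1,n6,n9}
  DF(n3)={n6,n9}
  DF(n4)=∅
  DF(n5)={n6,n7}
  DF(n6)={n9}
  DF(n7)={n9}
  DF(n8)={n9}
  DF(n9)=∅

DF(n6) = ["n9"]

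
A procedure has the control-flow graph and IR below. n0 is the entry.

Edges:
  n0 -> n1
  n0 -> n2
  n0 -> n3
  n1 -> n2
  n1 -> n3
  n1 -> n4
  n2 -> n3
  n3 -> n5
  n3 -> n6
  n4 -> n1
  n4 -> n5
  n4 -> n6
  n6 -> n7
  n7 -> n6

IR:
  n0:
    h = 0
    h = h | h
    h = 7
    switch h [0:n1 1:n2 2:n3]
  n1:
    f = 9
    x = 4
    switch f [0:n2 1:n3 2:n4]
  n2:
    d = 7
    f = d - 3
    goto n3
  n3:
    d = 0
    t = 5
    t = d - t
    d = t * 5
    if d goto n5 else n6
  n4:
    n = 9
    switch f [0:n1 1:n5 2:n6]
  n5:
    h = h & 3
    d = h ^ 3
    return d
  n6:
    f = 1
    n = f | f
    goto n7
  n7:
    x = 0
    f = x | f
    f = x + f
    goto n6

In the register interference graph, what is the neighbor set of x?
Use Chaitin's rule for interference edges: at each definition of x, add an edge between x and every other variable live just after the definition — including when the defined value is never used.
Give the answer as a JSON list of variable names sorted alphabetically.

Per-block:
  n0 def {h} use ∅
  n1 def {f,x} use ∅
  n2 def {d,f} use ∅
  n3 def {d,t} use ∅
  n4 def {n} use {f}
  n5 def {d,h} use {h}
  n6 def {f,n} use ∅
  n7 def {f,x} use {f}

Backward fixpoint:
  n0: in=∅ out={h}
  n1: in={h} out={f,h}
  n2: in={h} out={h}
  n3: in={h} out={h}
  n4: in={f,h} out={h}
  n5: in={h} out=∅
  n6: in=∅ out={f}
  n7: in={f} out=∅

Interference:
  d — {h,t}
  f — {h,n,x}
  h — {d,f,n,t,x}
  n — {f,h}
  t — {d,h}
  x — {f,h}

N(x) = ["f", "h"]

Answer: ["f", "h"]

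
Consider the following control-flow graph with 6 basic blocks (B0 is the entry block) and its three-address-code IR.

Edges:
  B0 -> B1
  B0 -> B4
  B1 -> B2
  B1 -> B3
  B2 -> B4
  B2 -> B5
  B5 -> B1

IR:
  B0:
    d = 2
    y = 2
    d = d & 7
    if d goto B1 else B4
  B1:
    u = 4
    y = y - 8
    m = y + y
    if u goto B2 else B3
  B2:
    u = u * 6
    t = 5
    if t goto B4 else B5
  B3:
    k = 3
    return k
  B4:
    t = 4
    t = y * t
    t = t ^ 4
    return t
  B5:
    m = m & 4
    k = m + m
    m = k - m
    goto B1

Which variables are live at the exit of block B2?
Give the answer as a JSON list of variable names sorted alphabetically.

Answer: ["m", "y"]

Analysis:
Per-block:
  B0: def={d,y} ue=∅
  B1: def={m,u,y} ue={y}
  B2: def={t,u} ue={u}
  B3: def={k} ue=∅
  B4: def={t} ue={y}
  B5: def={k,m} ue={m}

Live sets:
  live B0: ∅→{y}
  live B1: {y}→{m,u,y}
  live B2: {m,u,y}→{m,y}
  live B3: ∅→∅
  live B4: {y}→∅
  live B5: {m,y}→{y}

live-out(B2) = ["m", "y"]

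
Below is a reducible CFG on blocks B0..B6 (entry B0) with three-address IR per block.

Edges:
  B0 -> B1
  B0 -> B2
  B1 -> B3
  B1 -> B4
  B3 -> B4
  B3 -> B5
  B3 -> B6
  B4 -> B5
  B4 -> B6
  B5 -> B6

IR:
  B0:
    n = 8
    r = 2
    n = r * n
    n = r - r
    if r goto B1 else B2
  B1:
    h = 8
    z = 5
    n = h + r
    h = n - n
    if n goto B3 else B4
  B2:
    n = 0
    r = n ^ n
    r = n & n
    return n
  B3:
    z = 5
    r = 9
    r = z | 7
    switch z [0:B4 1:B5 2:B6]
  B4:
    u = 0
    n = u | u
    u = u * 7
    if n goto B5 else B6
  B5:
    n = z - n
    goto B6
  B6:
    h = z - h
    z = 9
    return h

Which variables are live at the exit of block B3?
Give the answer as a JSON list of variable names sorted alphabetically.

Answer: ["h", "n", "z"]

Analysis:
def/use:
  B0: {n,r} / ∅
  B1: {h,n,z} / {r}
  B2: {n,r} / ∅
  B3: {r,z} / ∅
  B4: {n,u} / ∅
  B5: {n} / {n,z}
  B6: {h,z} / {h,z}

Liveness:
  live B0: ∅→{r}
  live B1: {r}→{h,n,z}
  live B2: ∅→∅
  live B3: {h,n}→{h,n,z}
  live B4: {h,z}→{h,n,z}
  live B5: {h,n,z}→{h,z}
  live B6: {h,z}→∅

live-out(B3) = ["h", "n", "z"]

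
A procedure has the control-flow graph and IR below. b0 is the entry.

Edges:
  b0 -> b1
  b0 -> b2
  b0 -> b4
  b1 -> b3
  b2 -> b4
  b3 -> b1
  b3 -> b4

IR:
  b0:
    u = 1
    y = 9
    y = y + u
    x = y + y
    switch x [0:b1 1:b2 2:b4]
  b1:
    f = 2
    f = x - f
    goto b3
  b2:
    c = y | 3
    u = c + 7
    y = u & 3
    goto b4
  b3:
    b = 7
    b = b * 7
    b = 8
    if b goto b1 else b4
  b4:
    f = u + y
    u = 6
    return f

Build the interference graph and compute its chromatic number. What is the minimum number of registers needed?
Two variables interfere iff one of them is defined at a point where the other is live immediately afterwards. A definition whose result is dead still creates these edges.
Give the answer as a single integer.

def/use:
  b0: {u,x,y} / ∅
  b1: {f} / {x}
  b2: {c,u,y} / {y}
  b3: {b} / ∅
  b4: {f,u} / {u,y}

Backward fixpoint:
  b0 li=∅ lo={u,x,y}
  b1 li={u,x,y} lo={u,x,y}
  b2 li={y} lo={u,y}
  b3 li={u,x,y} lo={u,x,y}
  b4 li={u,y} lo=∅

Conflict graph:
  b↔{u,x,y}
  c↔∅
  f↔{u,x,y}
  u↔{b,f,x,y}
  x↔{b,f,u,y}
  y↔{b,f,u,x}

Chromatic number:
  clique {b,u,x,y} ⇒ need ≥ 4
  4-colouring: c0={c,u}  c1={x}  c2={y}  c3={b,f}
  χ = 4

Answer: 4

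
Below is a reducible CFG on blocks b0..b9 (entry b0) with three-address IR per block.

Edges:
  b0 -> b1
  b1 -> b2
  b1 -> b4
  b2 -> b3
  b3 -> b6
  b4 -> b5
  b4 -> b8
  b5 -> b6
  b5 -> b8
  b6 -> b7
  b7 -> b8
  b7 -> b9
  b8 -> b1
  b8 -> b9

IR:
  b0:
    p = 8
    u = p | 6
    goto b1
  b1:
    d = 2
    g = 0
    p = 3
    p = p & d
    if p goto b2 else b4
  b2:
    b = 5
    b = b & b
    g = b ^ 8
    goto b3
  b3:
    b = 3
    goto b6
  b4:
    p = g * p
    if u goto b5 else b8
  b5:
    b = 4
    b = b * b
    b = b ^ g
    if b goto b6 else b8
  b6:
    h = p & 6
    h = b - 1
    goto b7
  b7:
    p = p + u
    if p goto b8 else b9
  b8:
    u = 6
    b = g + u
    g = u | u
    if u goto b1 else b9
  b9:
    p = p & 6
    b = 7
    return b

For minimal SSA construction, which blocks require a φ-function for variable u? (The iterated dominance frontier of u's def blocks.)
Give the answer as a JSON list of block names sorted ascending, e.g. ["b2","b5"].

idom tree: b1←b0 b2←b1 b3←b2 b4←b1 b5←b4 b6←b1 b7←b6 b8←b1 b9←b1
Join-block Dom:
  b1: preds {b0,b8}: {b0} ∩ {b0,b1,b8} = {b0}; idom=b0
  b6: preds {b3,b5}: {b0,b1,b2,b3} ∩ {b0,b1,b4,b5} = {b0,b1}; idom=b1
  b8: preds {b4,b5,b7}: {b0,b1,b4} ∩ {b0,b1,b4,b5} ∩ {b0,b1,b6,b7} = {b0,b1}; idom=b1
  b9: preds {b7,b8}: {b0,b1,b6,b7} ∩ {b0,b1,b8} = {b0,b1}; idom=b1

Frontier:
  join b1 pred b0: · stop@b0
  join b1 pred b8: b8→b1 stop@b0
  join b6 pred b3: b3→b2 stop@b1
  join b6 pred b5: b5→b4 stop@b1
  join b8 pred b4: b4 stop@b1
  join b8 pred b5: b5→b4 stop@b1
  join b8 pred b7: b7→b6 stop@b1
  join b9 pred b7: b7→b6 stop@b1
  join b9 pred b8: b8 stop@b1
  b0: DF=∅
  b1: DF={b1}
  b2: DF={b6}
  b3: DF={b6}
  b4: DF={b6,b8}
  b5: DF={b6,b8}
  b6: DF={b8,b9}
  b7: DF={b8,b9}
  b8: DF={b1,b9}
  b9: DF=∅

φ for u: defs {b0,b8}
  DF⁺ = {b1,b9}

Answer: ["b1", "b9"]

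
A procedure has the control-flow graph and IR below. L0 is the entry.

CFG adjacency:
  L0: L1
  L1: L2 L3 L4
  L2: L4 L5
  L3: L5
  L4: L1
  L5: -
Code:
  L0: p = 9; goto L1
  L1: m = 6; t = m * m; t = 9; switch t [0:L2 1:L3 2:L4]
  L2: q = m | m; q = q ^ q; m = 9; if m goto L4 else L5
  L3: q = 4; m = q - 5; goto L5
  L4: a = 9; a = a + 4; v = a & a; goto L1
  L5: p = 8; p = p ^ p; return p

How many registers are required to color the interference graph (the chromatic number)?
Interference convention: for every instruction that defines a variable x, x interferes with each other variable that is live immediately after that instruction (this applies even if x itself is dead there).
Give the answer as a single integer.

Answer: 2

Derivation:
Per-block:
  L0: {p} / ∅
  L1: {m,t} / ∅
  L2: {m,q} / {m}
  L3: {m,q} / ∅
  L4: {a,v} / ∅
  L5: {p} / ∅

Backward fixpoint:
  L0 li=∅ lo=∅
  L1 li=∅ lo={m}
  L2 li={m} lo=∅
  L3 li=∅ lo=∅
  L4 li=∅ lo=∅
  L5 li=∅ lo=∅

Interfere edges:
  a — ∅
  m — {t}
  p — ∅
  q — ∅
  t — {m}
  v — ∅

Registers:
  lower bound: {m,t} mutually conflict ⇒ χ ≥ 2
  assign a→r0 m→r0 p→r0 q→r0 t→r1 v→r0 — no edge inside a register ⇒ χ ≤ 2
  χ = 2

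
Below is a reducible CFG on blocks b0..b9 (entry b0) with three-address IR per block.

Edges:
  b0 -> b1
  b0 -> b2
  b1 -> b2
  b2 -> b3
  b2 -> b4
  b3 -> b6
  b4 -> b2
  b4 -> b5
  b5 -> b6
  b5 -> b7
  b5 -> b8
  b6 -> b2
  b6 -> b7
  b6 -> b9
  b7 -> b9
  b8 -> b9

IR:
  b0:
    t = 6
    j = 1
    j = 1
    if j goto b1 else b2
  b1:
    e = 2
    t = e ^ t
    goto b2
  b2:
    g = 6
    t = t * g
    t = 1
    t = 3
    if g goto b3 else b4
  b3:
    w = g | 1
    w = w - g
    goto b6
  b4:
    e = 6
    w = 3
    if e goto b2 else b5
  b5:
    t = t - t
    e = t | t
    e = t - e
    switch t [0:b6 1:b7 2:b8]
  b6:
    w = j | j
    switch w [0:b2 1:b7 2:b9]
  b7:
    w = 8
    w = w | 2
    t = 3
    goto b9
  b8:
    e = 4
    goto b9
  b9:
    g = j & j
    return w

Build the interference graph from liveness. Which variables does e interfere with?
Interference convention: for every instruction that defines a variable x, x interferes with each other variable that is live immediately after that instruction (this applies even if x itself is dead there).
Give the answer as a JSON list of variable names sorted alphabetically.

Block summaries:
  b0: {j,t} / ∅
  b1: {e,t} / {t}
  b2: {g,t} / {t}
  b3: {w} / {g}
  b4: {e,w} / ∅
  b5: {e,t} / {t}
  b6: {w} / {j}
  b7: {t,w} / ∅
  b8: {e} / ∅
  b9: {g} / {j,w}

Live sets:
  live b0: ∅→{j,t}
  live b1: {j,t}→{j,t}
  live b2: {j,t}→{g,j,t}
  live b3: {g,j,t}→{j,t}
  live b4: {j,t}→{j,t,w}
  live b5: {j,t,w}→{j,t,w}
  live b6: {j,t}→{j,t,w}
  live b7: {j}→{j,w}
  live b8: {j,w}→{j,w}
  live b9: {j,w}→∅

Conflict graph:
  e↔{j,t,w}
  g↔{j,t,w}
  j↔{e,g,t,w}
  t↔{e,g,j,w}
  w↔{e,g,j,t}

N(e) = ["j", "t", "w"]

Answer: ["j", "t", "w"]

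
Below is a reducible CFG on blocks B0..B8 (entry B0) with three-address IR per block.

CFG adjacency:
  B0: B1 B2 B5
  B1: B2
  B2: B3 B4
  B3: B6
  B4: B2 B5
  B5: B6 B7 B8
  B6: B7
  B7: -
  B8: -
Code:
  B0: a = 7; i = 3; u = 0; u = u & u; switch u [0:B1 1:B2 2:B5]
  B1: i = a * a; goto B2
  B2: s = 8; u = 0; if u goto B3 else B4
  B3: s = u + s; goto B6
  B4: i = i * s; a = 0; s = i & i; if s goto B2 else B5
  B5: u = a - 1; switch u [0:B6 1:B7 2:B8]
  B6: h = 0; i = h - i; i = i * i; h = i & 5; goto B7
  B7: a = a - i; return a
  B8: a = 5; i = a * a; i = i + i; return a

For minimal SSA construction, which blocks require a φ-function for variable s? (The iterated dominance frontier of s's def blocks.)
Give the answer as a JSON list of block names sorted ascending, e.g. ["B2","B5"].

idom tree: B1←B0 B2←B0 B3←B2 B4←B2 B5←B0 B6←B0 B7←B0 B8←B5
Dom at joins:
  B2: preds {B0,B1,B4}: {B0} ∩ {B0,B1} ∩ {B0,B2,B4} = {B0}; idom=B0
  B5: preds {B0,B4}: {B0} ∩ {B0,B2,B4} = {B0}; idom=B0
  B6: preds {B3,B5}: {B0,B2,B3} ∩ {B0,B5} = {B0}; idom=B0
  B7: preds {B5,B6}: {B0,B5} ∩ {B0,B6} = {B0}; idom=B0

DF derivation:
  B2←B0: walk · to B0
  B2←B1: walk B1 to B0
  B2←B4: walk B4→B2 to B0
  B5←B0: walk · to B0
  B5←B4: walk B4→B2 to B0
  B6←B3: walk B3→B2 to B0
  B6←B5: walk B5 to B0
  B7←B5: walk B5 to B0
  B7←B6: walk B6 to B0
  B0: DF=∅
  B1: DF={B2}
  B2: DF={B2,B5,B6}
  B3: DF={B6}
  B4: DF={B2,B5}
  B5: DF={B6,B7}
  B6: DF={B7}
  B7: DF=∅
  B8: DF=∅

φ for s: defs {B2,B3,B4}
  DF⁺ = {B2,B5,B6,B7}

Answer: ["B2", "B5", "B6", "B7"]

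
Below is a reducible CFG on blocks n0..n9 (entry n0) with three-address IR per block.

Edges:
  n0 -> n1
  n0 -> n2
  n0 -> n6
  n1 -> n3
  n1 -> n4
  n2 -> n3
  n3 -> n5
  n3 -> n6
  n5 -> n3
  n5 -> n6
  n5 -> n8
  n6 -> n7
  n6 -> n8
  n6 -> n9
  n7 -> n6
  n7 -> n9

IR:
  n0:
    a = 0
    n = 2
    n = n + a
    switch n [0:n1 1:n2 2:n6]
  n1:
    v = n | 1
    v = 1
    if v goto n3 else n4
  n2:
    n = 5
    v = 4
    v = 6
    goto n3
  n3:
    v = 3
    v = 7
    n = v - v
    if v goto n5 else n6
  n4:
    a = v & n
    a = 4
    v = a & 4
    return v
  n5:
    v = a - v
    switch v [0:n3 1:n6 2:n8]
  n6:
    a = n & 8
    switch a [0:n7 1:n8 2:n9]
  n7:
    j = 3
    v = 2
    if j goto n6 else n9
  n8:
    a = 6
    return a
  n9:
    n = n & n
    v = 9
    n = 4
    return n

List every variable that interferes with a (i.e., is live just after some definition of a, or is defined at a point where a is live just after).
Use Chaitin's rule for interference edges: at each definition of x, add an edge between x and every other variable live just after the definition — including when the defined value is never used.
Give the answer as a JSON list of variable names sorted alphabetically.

Answer: ["n", "v"]

Working:
Block summaries:
  n0: def={a,n} ue=∅
  n1: def={v} ue={n}
  n2: def={n,v} ue=∅
  n3: def={n,v} ue=∅
  n4: def={a,v} ue={n,v}
  n5: def={v} ue={a,v}
  n6: def={a} ue={n}
  n7: def={j,v} ue=∅
  n8: def={a} ue=∅
  n9: def={n,v} ue={n}

Liveness:
  live n0: ∅→{a,n}
  live n1: {a,n}→{a,n,v}
  live n2: {a}→{a}
  live n3: {a}→{a,n,v}
  live n4: {n,v}→∅
  live n5: {a,n,v}→{a,n}
  live n6: {n}→{n}
  live n7: {n}→{n}
  live n8: ∅→∅
  live n9: {n}→∅

Interference:
  a↔{n,v}
  j↔{n,v}
  n↔{a,j,v}
  v↔{a,j,n}

N(a) = ["n", "v"]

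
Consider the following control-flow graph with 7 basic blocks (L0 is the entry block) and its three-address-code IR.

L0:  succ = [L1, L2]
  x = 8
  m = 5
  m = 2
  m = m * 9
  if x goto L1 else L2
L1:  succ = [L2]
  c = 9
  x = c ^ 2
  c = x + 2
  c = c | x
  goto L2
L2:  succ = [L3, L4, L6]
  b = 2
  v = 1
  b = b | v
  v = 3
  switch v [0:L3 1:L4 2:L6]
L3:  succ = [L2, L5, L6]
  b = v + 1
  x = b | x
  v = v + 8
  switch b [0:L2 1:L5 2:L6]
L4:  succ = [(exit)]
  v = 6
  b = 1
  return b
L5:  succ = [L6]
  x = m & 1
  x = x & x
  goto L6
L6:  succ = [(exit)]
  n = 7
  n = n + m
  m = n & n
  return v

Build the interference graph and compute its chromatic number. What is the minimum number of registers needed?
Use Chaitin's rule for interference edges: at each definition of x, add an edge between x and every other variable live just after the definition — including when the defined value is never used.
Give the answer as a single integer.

Block summaries:
  L0: def={m,x} ue=∅
  L1: def={c,x} ue=∅
  L2: def={b,v} ue=∅
  L3: def={b,v,x} ue={v,x}
  L4: def={b,v} ue=∅
  L5: def={x} ue={m}
  L6: def={m,n} ue={m,v}

Liveness:
  L0: in=∅ out={m,x}
  L1: in={m} out={m,x}
  L2: in={m,x} out={m,v,x}
  L3: in={m,v,x} out={m,v,x}
  L4: in=∅ out=∅
  L5: in={m,v} out={m,v}
  L6: in={m,v} out=∅

Interfere edges:
  b: {m,v,x}
  c: {m,x}
  m: {b,c,n,v,x}
  n: {m,v}
  v: {b,m,n,x}
  x: {b,c,m,v}

Colouring:
  {b,m,v,x} pairwise interfere (4-clique) ⇒ χ ≥ 4
  4-colouring: c0={m}  c1={c,v}  c2={n,x}  c3={b}
  χ = 4

Answer: 4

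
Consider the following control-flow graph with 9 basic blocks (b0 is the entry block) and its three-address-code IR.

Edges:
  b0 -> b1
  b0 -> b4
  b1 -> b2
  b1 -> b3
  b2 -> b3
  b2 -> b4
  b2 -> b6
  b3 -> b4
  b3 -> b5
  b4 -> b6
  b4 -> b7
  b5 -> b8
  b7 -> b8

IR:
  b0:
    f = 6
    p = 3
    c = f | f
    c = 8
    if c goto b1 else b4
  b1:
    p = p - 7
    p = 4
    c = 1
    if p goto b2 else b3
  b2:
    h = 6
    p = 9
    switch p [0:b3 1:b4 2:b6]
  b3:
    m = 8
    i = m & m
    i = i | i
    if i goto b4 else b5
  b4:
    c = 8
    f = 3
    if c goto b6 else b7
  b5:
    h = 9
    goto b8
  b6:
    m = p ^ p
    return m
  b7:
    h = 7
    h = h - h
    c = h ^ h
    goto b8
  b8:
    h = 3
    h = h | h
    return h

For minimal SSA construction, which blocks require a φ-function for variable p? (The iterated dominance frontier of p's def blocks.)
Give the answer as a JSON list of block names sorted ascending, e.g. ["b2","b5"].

idom tree: b1←b0 b2←b1 b3←b1 b4←b0 b5←b3 b6←b0 b7←b4 b8←b0
Join-block Dom:
  b3: preds {b1,b2}: {b0,b1} ∩ {b0,b1,b2} = {b0,b1}; idom=b1
  b4: preds {b0,b2,b3}: {b0} ∩ {b0,b1,b2} ∩ {b0,b1,b3} = {b0}; idom=b0
  b6: preds {b2,b4}: {b0,b1,b2} ∩ {b0,b4} = {b0}; idom=b0
  b8: preds {b5,b7}: {b0,b1,b3,b5} ∩ {b0,b4,b7} = {b0}; idom=b0

DF derivation:
  b3←b1: walk · to b1
  b3←b2: walk b2 to b1
  b4←b0: walk · to b0
  b4←b2: walk b2→b1 to b0
  b4←b3: walk b3→b1 to b0
  b6←b2: walk b2→b1 to b0
  b6←b4: walk b4 to b0
  b8←b5: walk b5→b3→b1 to b0
  b8←b7: walk b7→b4 to b0
  b0: DF=∅
  b1: DF={b4,b6,b8}
  b2: DF={b3,b4,b6}
  b3: DF={b4,b8}
  b4: DF={b6,b8}
  b5: DF={b8}
  b6: DF=∅
  b7: DF={b8}
  b8: DF=∅

φ for p: defs {b0,b1,b2}
  DF⁺ = {b3,b4,b6,b8}

Answer: ["b3", "b4", "b6", "b8"]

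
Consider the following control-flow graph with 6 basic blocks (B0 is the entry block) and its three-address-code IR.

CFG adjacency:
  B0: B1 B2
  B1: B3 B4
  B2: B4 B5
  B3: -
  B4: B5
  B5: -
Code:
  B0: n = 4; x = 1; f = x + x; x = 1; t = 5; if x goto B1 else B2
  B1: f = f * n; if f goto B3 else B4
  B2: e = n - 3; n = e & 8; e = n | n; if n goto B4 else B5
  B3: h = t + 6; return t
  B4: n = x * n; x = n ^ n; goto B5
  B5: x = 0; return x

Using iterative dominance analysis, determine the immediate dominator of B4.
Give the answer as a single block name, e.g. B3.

Answer: B0

Analysis:
idom tree: B1←B0 B2←B0 B3←B1 B4←B0 B5←B0
Dom at joins:
  B4: preds {B1,B2}: {B0,B1} ∩ {B0,B2} = {B0}; idom=B0
  B5: preds {B2,B4}: {B0,B2} ∩ {B0,B4} = {B0}; idom=B0

idom(B4) = B0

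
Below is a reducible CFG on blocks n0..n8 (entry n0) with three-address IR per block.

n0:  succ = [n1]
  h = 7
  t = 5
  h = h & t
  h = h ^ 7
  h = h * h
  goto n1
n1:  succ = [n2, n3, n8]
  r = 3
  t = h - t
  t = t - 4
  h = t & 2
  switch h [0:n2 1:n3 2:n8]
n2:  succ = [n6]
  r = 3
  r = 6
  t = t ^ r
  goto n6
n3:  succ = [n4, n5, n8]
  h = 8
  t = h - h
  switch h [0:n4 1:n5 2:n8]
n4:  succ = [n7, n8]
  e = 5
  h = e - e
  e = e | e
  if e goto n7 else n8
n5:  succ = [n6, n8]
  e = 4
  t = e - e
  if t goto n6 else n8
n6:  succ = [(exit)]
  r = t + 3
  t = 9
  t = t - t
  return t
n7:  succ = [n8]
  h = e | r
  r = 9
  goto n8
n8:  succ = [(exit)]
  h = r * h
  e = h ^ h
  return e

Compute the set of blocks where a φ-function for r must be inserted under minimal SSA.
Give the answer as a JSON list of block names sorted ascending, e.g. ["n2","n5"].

Answer: ["n6", "n8"]

Derivation:
idom tree: n1←n0 n2←n1 n3←n1 n4←n3 n5←n3 n6←n1 n7←n4 n8←n1
Dom at joins:
  n6: preds {n2,n5}: {n0,n1,n2} ∩ {n0,n1,n3,n5} = {n0,n1}; idom=n1
  n8: preds {n1,n3,n4,n5,n7}: {n0,n1} ∩ {n0,n1,n3} ∩ {n0,n1,n3,n4} ∩ {n0,n1,n3,n5} ∩ {n0,n1,n3,n4,n7} = {n0,n1}; idom=n1

DF derivation:
  join n6 pred n2: n2 stop@n1
  join n6 pred n5: n5→n3 stop@n1
  join n8 pred n1: · stop@n1
  join n8 pred n3: n3 stop@n1
  join n8 pred n4: n4→n3 stop@n1
  join n8 pred n5: n5→n3 stop@n1
  join n8 pred n7: n7→n4→n3 stop@n1
  DF(n0)=∅
  DF(n1)=∅
  DF(n2)={n6}
  DF(n3)={n6,n8}
  DF(n4)={n8}
  DF(n5)={n6,n8}
  DF(n6)=∅
  DF(n7)={n8}
  DF(n8)=∅

φ for r: defs {n1,n2,n6,n7}
  DF⁺ = {n6,n8}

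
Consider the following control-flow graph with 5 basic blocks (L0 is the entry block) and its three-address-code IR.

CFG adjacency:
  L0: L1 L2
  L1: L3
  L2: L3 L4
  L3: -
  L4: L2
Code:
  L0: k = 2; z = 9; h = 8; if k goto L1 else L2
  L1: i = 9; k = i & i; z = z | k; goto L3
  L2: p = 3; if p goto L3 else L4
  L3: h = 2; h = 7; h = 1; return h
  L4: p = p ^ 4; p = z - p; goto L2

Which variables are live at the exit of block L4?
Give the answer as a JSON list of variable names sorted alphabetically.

Block summaries:
  L0 def {h,k,z} use ∅
  L1 def {i,k,z} use {z}
  L2 def {p} use ∅
  L3 def {h} use ∅
  L4 def {p} use {p,z}

Backward fixpoint:
  L0 li=∅ lo={z}
  L1 li={z} lo=∅
  L2 li={z} lo={p,z}
  L3 li=∅ lo=∅
  L4 li={p,z} lo={z}

live-out(L4) = ["z"]

Answer: ["z"]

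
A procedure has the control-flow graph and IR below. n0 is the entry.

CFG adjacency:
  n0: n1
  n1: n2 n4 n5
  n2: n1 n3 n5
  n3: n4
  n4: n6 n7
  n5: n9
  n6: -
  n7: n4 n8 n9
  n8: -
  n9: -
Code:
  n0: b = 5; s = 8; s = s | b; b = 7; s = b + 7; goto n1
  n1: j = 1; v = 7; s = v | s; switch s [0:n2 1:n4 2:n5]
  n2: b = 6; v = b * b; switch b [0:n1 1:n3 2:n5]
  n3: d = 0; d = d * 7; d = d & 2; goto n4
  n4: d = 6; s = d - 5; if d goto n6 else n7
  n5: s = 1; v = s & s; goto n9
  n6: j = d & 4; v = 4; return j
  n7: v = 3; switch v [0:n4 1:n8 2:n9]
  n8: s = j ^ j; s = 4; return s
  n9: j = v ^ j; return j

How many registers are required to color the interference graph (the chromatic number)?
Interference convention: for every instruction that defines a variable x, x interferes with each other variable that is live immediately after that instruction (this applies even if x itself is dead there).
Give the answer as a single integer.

Answer: 4

Working:
Per-block:
  n0 def {b,s} use ∅
  n1 def {j,s,v} use {s}
  n2 def {b,v} use ∅
  n3 def {d} use ∅
  n4 def {d,s} use ∅
  n5 def {s,v} use ∅
  n6 def {j,v} use {d}
  n7 def {v} use ∅
  n8 def {s} use {j}
  n9 def {j} use {j,v}

Liveness:
  live n0: ∅→{s}
  live n1: {s}→{j,s}
  live n2: {j,s}→{j,s}
  live n3: {j}→{j}
  live n4: {j}→{d,j}
  live n5: {j}→{j,v}
  live n6: {d}→∅
  live n7: {j}→{j,v}
  live n8: {j}→∅
  live n9: {j,v}→∅

Conflict graph:
  b: {j,s,v}
  d: {j,s}
  j: {b,d,s,v}
  s: {b,d,j,v}
  v: {b,j,s}

Chromatic number:
  {b,j,s,v} pairwise interfere (4-clique) ⇒ χ ≥ 4
  4-colouring: R0={j}  R1={s}  R2={b,d}  R3={v}
  χ = 4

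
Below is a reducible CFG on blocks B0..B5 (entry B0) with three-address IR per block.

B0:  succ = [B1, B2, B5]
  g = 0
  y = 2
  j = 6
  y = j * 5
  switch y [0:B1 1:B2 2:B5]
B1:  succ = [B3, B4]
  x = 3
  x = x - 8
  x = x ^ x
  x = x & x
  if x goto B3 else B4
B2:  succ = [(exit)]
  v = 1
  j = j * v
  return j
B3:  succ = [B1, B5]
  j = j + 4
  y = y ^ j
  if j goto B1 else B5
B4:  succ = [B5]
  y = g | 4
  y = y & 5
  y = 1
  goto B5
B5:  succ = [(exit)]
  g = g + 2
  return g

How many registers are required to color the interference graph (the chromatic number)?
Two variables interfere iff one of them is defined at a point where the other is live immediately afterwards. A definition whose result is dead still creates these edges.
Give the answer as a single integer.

def/use:
  B0: def={g,j,y} ue=∅
  B1: def={x} ue=∅
  B2: def={j,v} ue={j}
  B3: def={j,y} ue={j,y}
  B4: def={y} ue={g}
  B5: def={g} ue={g}

Liveness:
  B0: in=∅ out={g,j,y}
  B1: in={g,j,y} out={g,j,y}
  B2: in={j} out=∅
  B3: in={g,j,y} out={g,j,y}
  B4: in={g} out={g}
  B5: in={g} out=∅

Conflict graph:
  g↔{j,x,y}
  j↔{g,v,x,y}
  v↔{j}
  x↔{g,j,y}
  y↔{g,j,x}

Registers:
  clique {g,j,x,y} ⇒ need ≥ 4
  assign g→R1 j→R0 v→R1 x→R2 y→R3 — no edge inside a register ⇒ χ ≤ 4
  χ = 4

Answer: 4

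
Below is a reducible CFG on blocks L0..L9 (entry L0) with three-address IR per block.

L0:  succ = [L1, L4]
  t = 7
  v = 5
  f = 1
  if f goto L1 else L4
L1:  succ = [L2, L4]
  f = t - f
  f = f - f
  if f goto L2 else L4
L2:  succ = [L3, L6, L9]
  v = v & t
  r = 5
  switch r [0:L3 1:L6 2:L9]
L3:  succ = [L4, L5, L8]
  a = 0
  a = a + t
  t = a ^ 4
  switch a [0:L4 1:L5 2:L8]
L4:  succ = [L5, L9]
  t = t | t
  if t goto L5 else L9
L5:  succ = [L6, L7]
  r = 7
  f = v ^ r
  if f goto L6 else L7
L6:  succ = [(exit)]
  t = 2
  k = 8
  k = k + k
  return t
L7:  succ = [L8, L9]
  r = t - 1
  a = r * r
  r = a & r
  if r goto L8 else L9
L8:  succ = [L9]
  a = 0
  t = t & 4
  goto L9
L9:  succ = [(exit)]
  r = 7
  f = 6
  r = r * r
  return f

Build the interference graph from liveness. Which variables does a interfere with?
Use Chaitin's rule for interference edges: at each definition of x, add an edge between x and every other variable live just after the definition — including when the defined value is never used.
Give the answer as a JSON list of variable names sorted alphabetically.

Answer: ["r", "t", "v"]

Working:
Block summaries:
  L0: def={f,t,v} ue=∅
  L1: def={f} ue={f,t}
  L2: def={r,v} ue={t,v}
  L3: def={a,t} ue={t}
  L4: def={t} ue={t}
  L5: def={f,r} ue={v}
  L6: def={k,t} ue=∅
  L7: def={a,r} ue={t}
  L8: def={a,t} ue={t}
  L9: def={f,r} ue=∅

Live sets:
  L0 li=∅ lo={f,t,v}
  L1 li={f,t,v} lo={t,v}
  L2 li={t,v} lo={t,v}
  L3 li={t,v} lo={t,v}
  L4 li={t,v} lo={t,v}
  L5 li={t,v} lo={t}
  L6 li=∅ lo=∅
  L7 li={t} lo={t}
  L8 li={t} lo=∅
  L9 li=∅ lo=∅

Conflict graph:
  a: {r,t,v}
  f: {r,t,v}
  k: {t}
  r: {a,f,t,v}
  t: {a,f,k,r,v}
  v: {a,f,r,t}

N(a) = ["r", "t", "v"]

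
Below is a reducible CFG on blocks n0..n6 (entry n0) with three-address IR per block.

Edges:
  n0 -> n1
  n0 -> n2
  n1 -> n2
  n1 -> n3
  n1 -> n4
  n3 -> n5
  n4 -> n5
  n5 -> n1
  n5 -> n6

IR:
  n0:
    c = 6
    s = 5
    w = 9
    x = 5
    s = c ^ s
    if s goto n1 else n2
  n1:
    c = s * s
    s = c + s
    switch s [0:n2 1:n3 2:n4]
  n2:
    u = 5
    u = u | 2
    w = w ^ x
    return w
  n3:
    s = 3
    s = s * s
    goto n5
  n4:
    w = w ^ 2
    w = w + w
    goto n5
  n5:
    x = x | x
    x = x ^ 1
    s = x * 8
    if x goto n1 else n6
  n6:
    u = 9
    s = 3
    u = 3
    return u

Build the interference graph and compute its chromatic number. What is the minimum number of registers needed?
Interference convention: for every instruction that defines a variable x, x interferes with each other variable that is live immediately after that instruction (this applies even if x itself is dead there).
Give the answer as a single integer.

Block summaries:
  n0 def {c,s,w,x} use ∅
  n1 def {c,s} use {s}
  n2 def {u,w} use {w,x}
  n3 def {s} use ∅
  n4 def {w} use {w}
  n5 def {s,x} use {x}
  n6 def {s,u} use ∅

Backward fixpoint:
  n0: in=∅ out={s,w,x}
  n1: in={s,w,x} out={w,x}
  n2: in={w,x} out=∅
  n3: in={w,x} out={w,x}
  n4: in={w,x} out={w,x}
  n5: in={w,x} out={s,w,x}
  n6: in=∅ out=∅

Interfere edges:
  c — {s,w,x}
  s — {c,w,x}
  u — {w,x}
  w — {c,s,u,x}
  x — {c,s,u,w}

Chromatic number:
  clique {c,s,w,x} ⇒ need ≥ 4
  4-colouring: R0={w}  R1={x}  R2={c,u}  R3={s}
  χ = 4

Answer: 4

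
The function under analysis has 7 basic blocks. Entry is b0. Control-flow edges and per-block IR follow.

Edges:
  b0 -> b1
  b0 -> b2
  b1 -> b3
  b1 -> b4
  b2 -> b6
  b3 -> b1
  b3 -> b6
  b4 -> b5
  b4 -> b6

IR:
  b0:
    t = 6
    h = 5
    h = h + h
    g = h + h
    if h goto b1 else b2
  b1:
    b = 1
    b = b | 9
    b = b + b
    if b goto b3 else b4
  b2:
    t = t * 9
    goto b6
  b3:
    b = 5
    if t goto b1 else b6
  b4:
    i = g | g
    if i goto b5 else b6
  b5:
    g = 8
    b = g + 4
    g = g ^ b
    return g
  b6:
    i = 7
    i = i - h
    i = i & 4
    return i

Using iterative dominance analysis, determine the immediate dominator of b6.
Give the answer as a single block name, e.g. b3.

idom tree: b1←b0 b2←b0 b3←b1 b4←b1 b5←b4 b6←b0
Dom at joins:
  b1: preds {b0,b3}: {b0} ∩ {b0,b1,b3} = {b0}; idom=b0
  b6: preds {b2,b3,b4}: {b0,b2} ∩ {b0,b1,b3} ∩ {b0,b1,b4} = {b0}; idom=b0

idom(b6) = b0

Answer: b0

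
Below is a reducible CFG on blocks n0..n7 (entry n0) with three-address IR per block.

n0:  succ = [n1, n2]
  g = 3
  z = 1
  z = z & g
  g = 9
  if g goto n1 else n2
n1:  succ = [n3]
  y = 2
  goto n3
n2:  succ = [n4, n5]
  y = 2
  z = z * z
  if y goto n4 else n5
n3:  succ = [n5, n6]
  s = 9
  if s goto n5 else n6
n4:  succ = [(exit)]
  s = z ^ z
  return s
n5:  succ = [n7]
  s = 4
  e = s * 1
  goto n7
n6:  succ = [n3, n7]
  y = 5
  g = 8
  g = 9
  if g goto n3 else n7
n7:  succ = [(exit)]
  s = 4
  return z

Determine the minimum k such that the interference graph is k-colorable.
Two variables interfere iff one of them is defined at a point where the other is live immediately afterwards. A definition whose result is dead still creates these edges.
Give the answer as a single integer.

Block summaries:
  n0: def={g,z} ue=∅
  n1: def={y} ue=∅
  n2: def={y,z} ue={z}
  n3: def={s} ue=∅
  n4: def={s} ue={z}
  n5: def={e,s} ue=∅
  n6: def={g,y} ue=∅
  n7: def={s} ue={z}

Liveness:
  n0: in=∅ out={z}
  n1: in={z} out={z}
  n2: in={z} out={z}
  n3: in={z} out={z}
  n4: in={z} out=∅
  n5: in={z} out={z}
  n6: in={z} out={z}
  n7: in={z} out=∅

Conflict graph:
  e↔{z}
  g↔{z}
  s↔{z}
  y↔{z}
  z↔{e,g,s,y}

Colouring:
  {e,z} pairwise interfere (2-clique) ⇒ χ ≥ 2
  2-colouring: c0={z}  c1={e,g,s,y}
  χ = 2

Answer: 2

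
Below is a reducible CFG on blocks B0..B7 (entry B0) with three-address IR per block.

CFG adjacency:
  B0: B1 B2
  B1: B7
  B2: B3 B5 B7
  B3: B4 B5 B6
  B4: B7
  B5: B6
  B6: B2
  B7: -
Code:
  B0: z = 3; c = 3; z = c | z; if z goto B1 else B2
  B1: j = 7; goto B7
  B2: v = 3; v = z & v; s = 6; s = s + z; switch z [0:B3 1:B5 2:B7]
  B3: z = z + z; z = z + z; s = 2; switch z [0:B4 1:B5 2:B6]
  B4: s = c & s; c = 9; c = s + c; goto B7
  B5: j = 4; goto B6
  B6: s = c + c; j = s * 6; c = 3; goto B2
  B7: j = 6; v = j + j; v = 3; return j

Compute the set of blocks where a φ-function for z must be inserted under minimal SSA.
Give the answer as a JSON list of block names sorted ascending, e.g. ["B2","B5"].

idom tree: B1←B0 B2←B0 B3←B2 B4←B3 B5←B2 B6←B2 B7←B0
Dom∩ at merges:
  B2: preds {B0,B6}: {B0} ∩ {B0,B2,B6} = {B0}; idom=B0
  B5: preds {B2,B3}: {B0,B2} ∩ {B0,B2,B3} = {B0,B2}; idom=B2
  B6: preds {B3,B5}: {B0,B2,B3} ∩ {B0,B2,B5} = {B0,B2}; idom=B2
  B7: preds {B1,B2,B4}: {B0,B1} ∩ {B0,B2} ∩ {B0,B2,B3,B4} = {B0}; idom=B0

DF derivation:
  B2←B0: walk · to B0
  B2←B6: walk B6→B2 to B0
  B5←B2: walk · to B2
  B5←B3: walk B3 to B2
  B6←B3: walk B3 to B2
  B6←B5: walk B5 to B2
  B7←B1: walk B1 to B0
  B7←B2: walk B2 to B0
  B7←B4: walk B4→B3→B2 to B0
  DF(B0)=∅
  DF(B1)={B7}
  DF(B2)={B2,B7}
  DF(B3)={B5,B6,B7}
  DF(B4)={B7}
  DF(B5)={B6}
  DF(B6)={B2}
  DF(B7)=∅

φ for z: defs {B0,B3}
  DF⁺ = {B2,B5,B6,B7}

Answer: ["B2", "B5", "B6", "B7"]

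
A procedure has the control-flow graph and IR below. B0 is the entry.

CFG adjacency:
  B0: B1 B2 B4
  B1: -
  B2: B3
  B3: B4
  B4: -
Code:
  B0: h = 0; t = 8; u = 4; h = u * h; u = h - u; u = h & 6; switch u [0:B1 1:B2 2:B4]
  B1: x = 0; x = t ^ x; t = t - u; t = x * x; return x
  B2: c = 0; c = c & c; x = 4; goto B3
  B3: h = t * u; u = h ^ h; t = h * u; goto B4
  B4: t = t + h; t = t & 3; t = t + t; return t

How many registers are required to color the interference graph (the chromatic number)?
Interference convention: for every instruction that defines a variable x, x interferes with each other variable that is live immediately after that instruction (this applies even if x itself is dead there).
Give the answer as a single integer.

Answer: 3

Analysis:
def/use:
  B0: {h,t,u} / ∅
  B1: {t,x} / {t,u}
  B2: {c,x} / ∅
  B3: {h,t,u} / {t,u}
  B4: {t} / {h,t}

Liveness:
  B0 li=∅ lo={h,t,u}
  B1 li={t,u} lo=∅
  B2 li={t,u} lo={t,u}
  B3 li={t,u} lo={h,t}
  B4 li={h,t} lo=∅

Interference:
  c — {t,u}
  h — {t,u}
  t — {c,h,u,x}
  u — {c,h,t,x}
  x — {t,u}

Chromatic number:
  {c,t,u} pairwise interfere (3-clique) ⇒ χ ≥ 3
  3-colouring: R0={t}  R1={u}  R2={c,h,x}
  χ = 3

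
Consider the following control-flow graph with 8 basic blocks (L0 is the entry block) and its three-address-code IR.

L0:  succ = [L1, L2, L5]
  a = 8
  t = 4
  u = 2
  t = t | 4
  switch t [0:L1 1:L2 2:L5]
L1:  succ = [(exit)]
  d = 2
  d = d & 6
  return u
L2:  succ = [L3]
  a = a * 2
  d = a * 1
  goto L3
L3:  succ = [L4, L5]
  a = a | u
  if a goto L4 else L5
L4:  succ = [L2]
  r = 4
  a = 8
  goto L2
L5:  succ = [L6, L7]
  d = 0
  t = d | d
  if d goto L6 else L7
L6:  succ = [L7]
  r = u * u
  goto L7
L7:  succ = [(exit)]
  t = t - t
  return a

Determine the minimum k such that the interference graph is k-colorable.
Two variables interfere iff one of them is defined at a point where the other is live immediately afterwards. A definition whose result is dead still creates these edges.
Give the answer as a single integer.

Answer: 4

Working:
Per-block:
  L0: def={a,t,u} ue=∅
  L1: def={d} ue={u}
  L2: def={a,d} ue={a}
  L3: def={a} ue={a,u}
  L4: def={a,r} ue=∅
  L5: def={d,t} ue=∅
  L6: def={r} ue={u}
  L7: def={t} ue={a,t}

Live sets:
  L0 li=∅ lo={a,u}
  L1 li={u} lo=∅
  L2 li={a,u} lo={a,u}
  L3 li={a,u} lo={a,u}
  L4 li={u} lo={a,u}
  L5 li={a,u} lo={a,t,u}
  L6 li={a,t,u} lo={a,t}
  L7 li={a,t} lo=∅

Conflict graph:
  a — {d,r,t,u}
  d — {a,t,u}
  r — {a,t,u}
  t — {a,d,r,u}
  u — {a,d,r,t}

Chromatic number:
  {a,d,t,u} pairwise interfere (4-clique) ⇒ χ ≥ 4
  assign a→c0 d→c3 r→c3 t→c1 u→c2 — no edge inside a register ⇒ χ ≤ 4
  χ = 4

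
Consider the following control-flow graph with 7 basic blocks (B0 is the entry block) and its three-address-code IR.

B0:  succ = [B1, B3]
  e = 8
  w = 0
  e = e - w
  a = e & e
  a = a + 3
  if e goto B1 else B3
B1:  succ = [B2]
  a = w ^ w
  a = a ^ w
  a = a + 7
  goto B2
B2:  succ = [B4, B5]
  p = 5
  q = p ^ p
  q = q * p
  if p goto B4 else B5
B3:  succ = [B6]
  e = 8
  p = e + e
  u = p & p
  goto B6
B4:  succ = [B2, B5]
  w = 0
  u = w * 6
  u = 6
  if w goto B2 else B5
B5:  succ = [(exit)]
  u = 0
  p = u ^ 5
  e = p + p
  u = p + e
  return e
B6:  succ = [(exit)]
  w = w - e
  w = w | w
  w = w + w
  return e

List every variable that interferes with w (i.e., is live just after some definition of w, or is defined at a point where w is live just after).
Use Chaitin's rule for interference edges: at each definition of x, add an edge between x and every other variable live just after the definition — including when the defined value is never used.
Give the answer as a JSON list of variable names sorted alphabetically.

Answer: ["a", "e", "p", "u"]

Analysis:
Block summaries:
  B0 def {a,e,w} use ∅
  B1 def {a} use {w}
  B2 def {p,q} use ∅
  B3 def {e,p,u} use ∅
  B4 def {u,w} use ∅
  B5 def {e,p,u} use ∅
  B6 def {w} use {e,w}

Live sets:
  live B0: ∅→{w}
  live B1: {w}→∅
  live B2: ∅→∅
  live B3: {w}→{e,w}
  live B4: ∅→∅
  live B5: ∅→∅
  live B6: {e,w}→∅

Conflict graph:
  a: {e,w}
  e: {a,p,u,w}
  p: {e,q,w}
  q: {p}
  u: {e,w}
  w: {a,e,p,u}

N(w) = ["a", "e", "p", "u"]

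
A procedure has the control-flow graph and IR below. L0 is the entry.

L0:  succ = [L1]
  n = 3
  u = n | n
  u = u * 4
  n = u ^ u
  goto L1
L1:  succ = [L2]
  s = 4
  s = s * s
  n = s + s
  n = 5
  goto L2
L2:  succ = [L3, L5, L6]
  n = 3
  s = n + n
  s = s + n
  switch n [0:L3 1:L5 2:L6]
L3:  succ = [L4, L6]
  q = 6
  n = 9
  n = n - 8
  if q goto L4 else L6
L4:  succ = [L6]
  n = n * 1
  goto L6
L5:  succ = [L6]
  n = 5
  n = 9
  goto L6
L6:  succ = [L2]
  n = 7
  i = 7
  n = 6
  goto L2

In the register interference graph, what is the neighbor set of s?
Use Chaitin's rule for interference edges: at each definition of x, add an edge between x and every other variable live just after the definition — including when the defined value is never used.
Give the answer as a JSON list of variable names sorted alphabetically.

def/use:
  L0 def {n,u} use ∅
  L1 def {n,s} use ∅
  L2 def {n,s} use ∅
  L3 def {n,q} use ∅
  L4 def {n} use {n}
  L5 def {n} use ∅
  L6 def {i,n} use ∅

Backward fixpoint:
  L0: in=∅ out=∅
  L1: in=∅ out=∅
  L2: in=∅ out=∅
  L3: in=∅ out={n}
  L4: in={n} out=∅
  L5: in=∅ out=∅
  L6: in=∅ out=∅

Conflict graph:
  i↔∅
  n↔{q,s}
  q↔{n}
  s↔{n}
  u↔∅

N(s) = ["n"]

Answer: ["n"]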